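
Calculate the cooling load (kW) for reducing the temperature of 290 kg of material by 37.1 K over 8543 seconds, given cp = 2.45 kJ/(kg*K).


Q = m * cp * dT / t
Q = 290 * 2.45 * 37.1 / 8543
Q = 3.086 kW

3.086


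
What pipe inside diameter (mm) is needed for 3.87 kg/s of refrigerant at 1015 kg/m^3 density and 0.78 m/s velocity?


A = m_dot / (rho * v) = 3.87 / (1015 * 0.78) = 0.004888215233 m^2
d = sqrt(4*A/pi) * 1000
d = 78.9 mm

78.9


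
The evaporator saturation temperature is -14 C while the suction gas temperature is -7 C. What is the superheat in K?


Superheat = T_suction - T_evap
Superheat = -7 - (-14)
Superheat = 7 K

7


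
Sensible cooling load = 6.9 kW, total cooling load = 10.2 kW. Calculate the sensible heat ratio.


SHR = Q_sensible / Q_total
SHR = 6.9 / 10.2
SHR = 0.676

0.676


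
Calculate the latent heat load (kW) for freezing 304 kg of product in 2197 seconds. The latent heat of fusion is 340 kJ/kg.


Q_lat = m * h_fg / t
Q_lat = 304 * 340 / 2197
Q_lat = 47.05 kW

47.05


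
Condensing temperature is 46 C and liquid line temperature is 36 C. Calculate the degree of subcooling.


Subcooling = T_cond - T_liquid
Subcooling = 46 - 36
Subcooling = 10 K

10


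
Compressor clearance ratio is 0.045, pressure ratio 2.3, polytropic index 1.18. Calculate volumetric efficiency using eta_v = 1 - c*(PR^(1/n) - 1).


PR^(1/n) = 2.3^(1/1.18) = 2.0255782
eta_v = 1 - 0.045 * (2.0255782 - 1)
eta_v = 0.9538

0.9538


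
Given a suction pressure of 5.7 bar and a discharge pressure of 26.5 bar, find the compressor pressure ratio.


PR = P_high / P_low
PR = 26.5 / 5.7
PR = 4.649

4.649


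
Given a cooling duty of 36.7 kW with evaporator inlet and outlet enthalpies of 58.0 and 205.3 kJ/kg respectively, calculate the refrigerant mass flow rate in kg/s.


dh = 205.3 - 58.0 = 147.3 kJ/kg
m_dot = Q / dh = 36.7 / 147.3 = 0.2492 kg/s

0.2492


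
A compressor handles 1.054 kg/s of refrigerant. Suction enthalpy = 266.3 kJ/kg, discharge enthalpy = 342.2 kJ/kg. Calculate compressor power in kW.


dh = 342.2 - 266.3 = 75.9 kJ/kg
W = m_dot * dh = 1.054 * 75.9 = 80.0 kW

80.0


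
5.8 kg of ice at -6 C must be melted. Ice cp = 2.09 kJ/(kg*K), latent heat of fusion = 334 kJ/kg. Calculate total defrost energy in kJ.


Sensible heat = cp * dT = 2.09 * 6 = 12.54 kJ/kg
Total per kg = 12.54 + 334 = 346.54 kJ/kg
Q = m * total = 5.8 * 346.54
Q = 2009.9 kJ

2009.9


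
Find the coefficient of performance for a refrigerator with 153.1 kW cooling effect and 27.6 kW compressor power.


COP = Q_evap / W
COP = 153.1 / 27.6
COP = 5.547

5.547


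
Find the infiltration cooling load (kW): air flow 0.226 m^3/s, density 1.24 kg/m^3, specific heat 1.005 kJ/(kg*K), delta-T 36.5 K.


Q = V_dot * rho * cp * dT
Q = 0.226 * 1.24 * 1.005 * 36.5
Q = 10.28 kW

10.28


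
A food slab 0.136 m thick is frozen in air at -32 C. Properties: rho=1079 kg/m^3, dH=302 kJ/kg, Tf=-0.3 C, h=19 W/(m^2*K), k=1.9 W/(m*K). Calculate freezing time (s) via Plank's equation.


dT = -0.3 - (-32) = 31.7 K
term1 = a/(2h) = 0.136/(2*19) = 0.003578947368
term2 = a^2/(8k) = 0.136^2/(8*1.9) = 0.001216842105
t = rho*dH*1000/dT * (term1 + term2)
t = 1079*302*1000/31.7 * (0.003578947368 + 0.001216842105)
t = 49298 s

49298


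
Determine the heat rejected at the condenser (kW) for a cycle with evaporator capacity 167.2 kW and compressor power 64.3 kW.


Q_cond = Q_evap + W
Q_cond = 167.2 + 64.3
Q_cond = 231.5 kW

231.5


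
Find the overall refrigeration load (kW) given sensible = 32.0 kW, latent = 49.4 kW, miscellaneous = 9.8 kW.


Q_total = Q_s + Q_l + Q_misc
Q_total = 32.0 + 49.4 + 9.8
Q_total = 91.2 kW

91.2


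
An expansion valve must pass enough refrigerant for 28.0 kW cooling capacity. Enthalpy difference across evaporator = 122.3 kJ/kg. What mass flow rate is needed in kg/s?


m_dot = Q / dh
m_dot = 28.0 / 122.3
m_dot = 0.2289 kg/s

0.2289


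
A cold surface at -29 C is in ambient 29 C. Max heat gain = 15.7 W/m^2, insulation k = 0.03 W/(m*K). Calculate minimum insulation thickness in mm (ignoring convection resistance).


dT = 29 - (-29) = 58 K
thickness = k * dT / q_max * 1000
thickness = 0.03 * 58 / 15.7 * 1000
thickness = 110.8 mm

110.8


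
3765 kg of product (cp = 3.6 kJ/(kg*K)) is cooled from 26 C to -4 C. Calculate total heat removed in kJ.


dT = 26 - (-4) = 30 K
Q = m * cp * dT = 3765 * 3.6 * 30
Q = 406620 kJ

406620


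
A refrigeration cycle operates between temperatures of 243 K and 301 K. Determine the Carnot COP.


dT = 301 - 243 = 58 K
COP_carnot = T_cold / dT = 243 / 58
COP_carnot = 4.19

4.19


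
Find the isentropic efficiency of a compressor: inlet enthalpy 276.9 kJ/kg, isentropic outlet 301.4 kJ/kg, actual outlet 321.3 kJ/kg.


dh_ideal = 301.4 - 276.9 = 24.5 kJ/kg
dh_actual = 321.3 - 276.9 = 44.4 kJ/kg
eta_s = dh_ideal / dh_actual = 24.5 / 44.4
eta_s = 0.5518

0.5518


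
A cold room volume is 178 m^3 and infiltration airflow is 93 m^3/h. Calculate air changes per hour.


ACH = flow / volume
ACH = 93 / 178
ACH = 0.522

0.522


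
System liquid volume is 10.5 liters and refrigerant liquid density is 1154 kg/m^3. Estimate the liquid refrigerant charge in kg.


Charge = V * rho / 1000
Charge = 10.5 * 1154 / 1000
Charge = 12.12 kg

12.12


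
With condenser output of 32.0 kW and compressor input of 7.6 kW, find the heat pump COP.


COP_hp = Q_cond / W
COP_hp = 32.0 / 7.6
COP_hp = 4.211

4.211


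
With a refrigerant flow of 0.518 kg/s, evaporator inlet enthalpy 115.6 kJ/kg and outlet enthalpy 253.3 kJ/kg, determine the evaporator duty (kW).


dh = 253.3 - 115.6 = 137.7 kJ/kg
Q_evap = m_dot * dh = 0.518 * 137.7
Q_evap = 71.33 kW

71.33


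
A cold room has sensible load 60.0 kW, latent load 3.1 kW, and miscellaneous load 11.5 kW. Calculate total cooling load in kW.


Q_total = Q_s + Q_l + Q_misc
Q_total = 60.0 + 3.1 + 11.5
Q_total = 74.6 kW

74.6


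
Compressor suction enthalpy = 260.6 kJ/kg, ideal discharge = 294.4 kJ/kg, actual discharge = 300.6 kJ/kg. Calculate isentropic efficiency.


dh_ideal = 294.4 - 260.6 = 33.8 kJ/kg
dh_actual = 300.6 - 260.6 = 40.0 kJ/kg
eta_s = dh_ideal / dh_actual = 33.8 / 40.0
eta_s = 0.845

0.845


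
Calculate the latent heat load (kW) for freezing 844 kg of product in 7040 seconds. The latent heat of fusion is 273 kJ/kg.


Q_lat = m * h_fg / t
Q_lat = 844 * 273 / 7040
Q_lat = 32.73 kW

32.73


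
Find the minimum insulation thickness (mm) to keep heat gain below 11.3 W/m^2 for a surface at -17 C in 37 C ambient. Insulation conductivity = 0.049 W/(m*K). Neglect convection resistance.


dT = 37 - (-17) = 54 K
thickness = k * dT / q_max * 1000
thickness = 0.049 * 54 / 11.3 * 1000
thickness = 234.2 mm

234.2


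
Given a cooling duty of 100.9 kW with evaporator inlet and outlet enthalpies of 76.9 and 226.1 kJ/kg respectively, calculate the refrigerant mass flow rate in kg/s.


dh = 226.1 - 76.9 = 149.2 kJ/kg
m_dot = Q / dh = 100.9 / 149.2 = 0.6763 kg/s

0.6763


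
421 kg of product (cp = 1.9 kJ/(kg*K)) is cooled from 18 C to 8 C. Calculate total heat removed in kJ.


dT = 18 - (8) = 10 K
Q = m * cp * dT = 421 * 1.9 * 10
Q = 7999 kJ

7999


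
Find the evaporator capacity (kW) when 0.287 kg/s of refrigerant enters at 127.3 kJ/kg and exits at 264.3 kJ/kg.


dh = 264.3 - 127.3 = 137.0 kJ/kg
Q_evap = m_dot * dh = 0.287 * 137.0
Q_evap = 39.32 kW

39.32


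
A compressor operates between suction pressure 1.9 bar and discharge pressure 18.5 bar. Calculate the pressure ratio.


PR = P_high / P_low
PR = 18.5 / 1.9
PR = 9.737

9.737


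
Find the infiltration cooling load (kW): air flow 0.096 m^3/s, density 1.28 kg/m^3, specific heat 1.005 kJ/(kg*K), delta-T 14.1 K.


Q = V_dot * rho * cp * dT
Q = 0.096 * 1.28 * 1.005 * 14.1
Q = 1.741 kW

1.741


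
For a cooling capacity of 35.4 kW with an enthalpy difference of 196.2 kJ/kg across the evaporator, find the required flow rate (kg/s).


m_dot = Q / dh
m_dot = 35.4 / 196.2
m_dot = 0.1804 kg/s

0.1804


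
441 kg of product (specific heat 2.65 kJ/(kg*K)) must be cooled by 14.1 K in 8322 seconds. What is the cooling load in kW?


Q = m * cp * dT / t
Q = 441 * 2.65 * 14.1 / 8322
Q = 1.98 kW

1.98


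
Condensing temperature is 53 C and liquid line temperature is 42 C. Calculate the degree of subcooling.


Subcooling = T_cond - T_liquid
Subcooling = 53 - 42
Subcooling = 11 K

11


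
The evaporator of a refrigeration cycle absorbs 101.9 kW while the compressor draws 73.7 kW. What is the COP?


COP = Q_evap / W
COP = 101.9 / 73.7
COP = 1.383

1.383


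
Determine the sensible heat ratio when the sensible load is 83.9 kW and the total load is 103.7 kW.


SHR = Q_sensible / Q_total
SHR = 83.9 / 103.7
SHR = 0.809

0.809


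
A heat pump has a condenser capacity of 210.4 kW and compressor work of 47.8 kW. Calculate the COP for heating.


COP_hp = Q_cond / W
COP_hp = 210.4 / 47.8
COP_hp = 4.402

4.402


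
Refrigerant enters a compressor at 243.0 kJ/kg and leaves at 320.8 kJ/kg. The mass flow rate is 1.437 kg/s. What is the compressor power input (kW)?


dh = 320.8 - 243.0 = 77.8 kJ/kg
W = m_dot * dh = 1.437 * 77.8 = 111.8 kW

111.8


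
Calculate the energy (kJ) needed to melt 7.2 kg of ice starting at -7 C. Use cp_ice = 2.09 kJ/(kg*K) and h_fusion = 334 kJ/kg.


Sensible heat = cp * dT = 2.09 * 7 = 14.63 kJ/kg
Total per kg = 14.63 + 334 = 348.63 kJ/kg
Q = m * total = 7.2 * 348.63
Q = 2510.1 kJ

2510.1


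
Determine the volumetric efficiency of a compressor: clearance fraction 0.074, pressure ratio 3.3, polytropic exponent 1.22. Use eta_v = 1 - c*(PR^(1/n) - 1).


PR^(1/n) = 3.3^(1/1.22) = 2.66079506
eta_v = 1 - 0.074 * (2.66079506 - 1)
eta_v = 0.8771

0.8771


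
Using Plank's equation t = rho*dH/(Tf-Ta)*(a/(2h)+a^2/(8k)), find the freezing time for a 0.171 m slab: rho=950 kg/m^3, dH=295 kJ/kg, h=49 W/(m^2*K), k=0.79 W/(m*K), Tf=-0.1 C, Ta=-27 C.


dT = -0.1 - (-27) = 26.9 K
term1 = a/(2h) = 0.171/(2*49) = 0.001744897959
term2 = a^2/(8k) = 0.171^2/(8*0.79) = 0.004626740506
t = rho*dH*1000/dT * (term1 + term2)
t = 950*295*1000/26.9 * (0.001744897959 + 0.004626740506)
t = 66381 s

66381


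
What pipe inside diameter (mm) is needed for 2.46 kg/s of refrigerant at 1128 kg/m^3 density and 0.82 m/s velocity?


A = m_dot / (rho * v) = 2.46 / (1128 * 0.82) = 0.002659574468 m^2
d = sqrt(4*A/pi) * 1000
d = 58.2 mm

58.2


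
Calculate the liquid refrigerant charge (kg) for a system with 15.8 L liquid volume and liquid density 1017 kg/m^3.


Charge = V * rho / 1000
Charge = 15.8 * 1017 / 1000
Charge = 16.07 kg

16.07


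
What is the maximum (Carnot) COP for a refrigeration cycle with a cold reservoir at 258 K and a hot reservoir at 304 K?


dT = 304 - 258 = 46 K
COP_carnot = T_cold / dT = 258 / 46
COP_carnot = 5.609

5.609


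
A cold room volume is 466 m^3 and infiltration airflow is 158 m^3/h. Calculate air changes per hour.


ACH = flow / volume
ACH = 158 / 466
ACH = 0.339

0.339


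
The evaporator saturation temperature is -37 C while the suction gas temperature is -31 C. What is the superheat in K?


Superheat = T_suction - T_evap
Superheat = -31 - (-37)
Superheat = 6 K

6


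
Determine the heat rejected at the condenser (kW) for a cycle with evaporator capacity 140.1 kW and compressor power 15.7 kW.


Q_cond = Q_evap + W
Q_cond = 140.1 + 15.7
Q_cond = 155.8 kW

155.8


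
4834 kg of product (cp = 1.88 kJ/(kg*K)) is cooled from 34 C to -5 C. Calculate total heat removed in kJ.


dT = 34 - (-5) = 39 K
Q = m * cp * dT = 4834 * 1.88 * 39
Q = 354429 kJ

354429


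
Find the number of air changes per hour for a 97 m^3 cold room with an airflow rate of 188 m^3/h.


ACH = flow / volume
ACH = 188 / 97
ACH = 1.938

1.938


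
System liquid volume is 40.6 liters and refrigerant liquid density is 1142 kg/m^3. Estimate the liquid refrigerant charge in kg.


Charge = V * rho / 1000
Charge = 40.6 * 1142 / 1000
Charge = 46.37 kg

46.37


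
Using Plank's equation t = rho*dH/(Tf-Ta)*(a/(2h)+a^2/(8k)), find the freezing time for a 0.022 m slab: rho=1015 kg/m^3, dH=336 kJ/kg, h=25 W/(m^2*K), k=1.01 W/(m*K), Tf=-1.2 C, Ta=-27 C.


dT = -1.2 - (-27) = 25.8 K
term1 = a/(2h) = 0.022/(2*25) = 0.00044
term2 = a^2/(8k) = 0.022^2/(8*1.01) = 0.0000599009901
t = rho*dH*1000/dT * (term1 + term2)
t = 1015*336*1000/25.8 * (0.00044 + 0.0000599009901)
t = 6608 s

6608


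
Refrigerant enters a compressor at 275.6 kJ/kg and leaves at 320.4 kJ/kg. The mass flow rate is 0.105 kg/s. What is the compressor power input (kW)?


dh = 320.4 - 275.6 = 44.8 kJ/kg
W = m_dot * dh = 0.105 * 44.8 = 4.7 kW

4.7


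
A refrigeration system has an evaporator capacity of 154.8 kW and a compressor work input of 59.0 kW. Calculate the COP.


COP = Q_evap / W
COP = 154.8 / 59.0
COP = 2.624

2.624


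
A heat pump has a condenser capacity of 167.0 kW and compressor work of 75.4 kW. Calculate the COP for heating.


COP_hp = Q_cond / W
COP_hp = 167.0 / 75.4
COP_hp = 2.215

2.215


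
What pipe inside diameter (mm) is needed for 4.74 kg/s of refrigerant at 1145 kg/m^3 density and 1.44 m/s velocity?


A = m_dot / (rho * v) = 4.74 / (1145 * 1.44) = 0.002874818049 m^2
d = sqrt(4*A/pi) * 1000
d = 60.5 mm

60.5


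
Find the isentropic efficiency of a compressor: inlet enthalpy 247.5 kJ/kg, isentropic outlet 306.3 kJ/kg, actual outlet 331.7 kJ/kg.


dh_ideal = 306.3 - 247.5 = 58.8 kJ/kg
dh_actual = 331.7 - 247.5 = 84.2 kJ/kg
eta_s = dh_ideal / dh_actual = 58.8 / 84.2
eta_s = 0.6983

0.6983


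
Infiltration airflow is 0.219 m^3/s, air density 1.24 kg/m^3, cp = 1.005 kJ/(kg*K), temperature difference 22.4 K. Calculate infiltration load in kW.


Q = V_dot * rho * cp * dT
Q = 0.219 * 1.24 * 1.005 * 22.4
Q = 6.113 kW

6.113


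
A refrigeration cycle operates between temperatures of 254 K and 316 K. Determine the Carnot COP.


dT = 316 - 254 = 62 K
COP_carnot = T_cold / dT = 254 / 62
COP_carnot = 4.097

4.097


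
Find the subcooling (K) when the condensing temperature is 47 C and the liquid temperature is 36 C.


Subcooling = T_cond - T_liquid
Subcooling = 47 - 36
Subcooling = 11 K

11


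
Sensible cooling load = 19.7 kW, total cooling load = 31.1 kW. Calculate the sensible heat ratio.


SHR = Q_sensible / Q_total
SHR = 19.7 / 31.1
SHR = 0.633

0.633


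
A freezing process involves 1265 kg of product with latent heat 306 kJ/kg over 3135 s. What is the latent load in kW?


Q_lat = m * h_fg / t
Q_lat = 1265 * 306 / 3135
Q_lat = 123.47 kW

123.47


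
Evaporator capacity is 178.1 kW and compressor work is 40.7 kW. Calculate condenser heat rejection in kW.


Q_cond = Q_evap + W
Q_cond = 178.1 + 40.7
Q_cond = 218.8 kW

218.8


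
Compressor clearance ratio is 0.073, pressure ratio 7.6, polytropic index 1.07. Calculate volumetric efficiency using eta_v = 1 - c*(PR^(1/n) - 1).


PR^(1/n) = 7.6^(1/1.07) = 6.6556469
eta_v = 1 - 0.073 * (6.6556469 - 1)
eta_v = 0.5871

0.5871


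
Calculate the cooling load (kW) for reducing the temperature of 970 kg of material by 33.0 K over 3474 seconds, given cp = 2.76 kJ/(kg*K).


Q = m * cp * dT / t
Q = 970 * 2.76 * 33.0 / 3474
Q = 25.431 kW

25.431


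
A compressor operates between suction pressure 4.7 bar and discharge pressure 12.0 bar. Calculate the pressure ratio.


PR = P_high / P_low
PR = 12.0 / 4.7
PR = 2.553

2.553


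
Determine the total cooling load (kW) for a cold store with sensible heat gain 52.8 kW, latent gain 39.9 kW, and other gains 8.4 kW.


Q_total = Q_s + Q_l + Q_misc
Q_total = 52.8 + 39.9 + 8.4
Q_total = 101.1 kW

101.1


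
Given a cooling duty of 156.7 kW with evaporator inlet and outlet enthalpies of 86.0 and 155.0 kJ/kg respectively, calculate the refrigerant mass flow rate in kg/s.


dh = 155.0 - 86.0 = 69.0 kJ/kg
m_dot = Q / dh = 156.7 / 69.0 = 2.271 kg/s

2.271


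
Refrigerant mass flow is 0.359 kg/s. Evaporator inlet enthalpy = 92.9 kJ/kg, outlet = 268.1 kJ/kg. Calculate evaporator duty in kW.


dh = 268.1 - 92.9 = 175.2 kJ/kg
Q_evap = m_dot * dh = 0.359 * 175.2
Q_evap = 62.9 kW

62.9


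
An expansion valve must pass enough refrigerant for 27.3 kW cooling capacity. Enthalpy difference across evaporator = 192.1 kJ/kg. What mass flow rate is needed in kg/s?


m_dot = Q / dh
m_dot = 27.3 / 192.1
m_dot = 0.1421 kg/s

0.1421


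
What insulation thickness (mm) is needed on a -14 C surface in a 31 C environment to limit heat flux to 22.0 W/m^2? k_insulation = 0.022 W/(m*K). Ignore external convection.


dT = 31 - (-14) = 45 K
thickness = k * dT / q_max * 1000
thickness = 0.022 * 45 / 22.0 * 1000
thickness = 45.0 mm

45.0


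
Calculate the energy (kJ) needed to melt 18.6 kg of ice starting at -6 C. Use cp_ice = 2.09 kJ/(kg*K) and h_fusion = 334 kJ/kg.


Sensible heat = cp * dT = 2.09 * 6 = 12.54 kJ/kg
Total per kg = 12.54 + 334 = 346.54 kJ/kg
Q = m * total = 18.6 * 346.54
Q = 6445.6 kJ

6445.6


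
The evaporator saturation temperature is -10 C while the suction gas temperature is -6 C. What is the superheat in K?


Superheat = T_suction - T_evap
Superheat = -6 - (-10)
Superheat = 4 K

4


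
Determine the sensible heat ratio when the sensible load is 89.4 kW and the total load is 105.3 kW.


SHR = Q_sensible / Q_total
SHR = 89.4 / 105.3
SHR = 0.849

0.849


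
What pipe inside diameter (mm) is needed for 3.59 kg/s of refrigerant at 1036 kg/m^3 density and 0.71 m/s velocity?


A = m_dot / (rho * v) = 3.59 / (1036 * 0.71) = 0.004880635162 m^2
d = sqrt(4*A/pi) * 1000
d = 78.8 mm

78.8


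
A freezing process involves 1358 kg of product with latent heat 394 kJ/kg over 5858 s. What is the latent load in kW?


Q_lat = m * h_fg / t
Q_lat = 1358 * 394 / 5858
Q_lat = 91.34 kW

91.34


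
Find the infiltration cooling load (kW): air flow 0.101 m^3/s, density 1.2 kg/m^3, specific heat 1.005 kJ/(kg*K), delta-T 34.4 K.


Q = V_dot * rho * cp * dT
Q = 0.101 * 1.2 * 1.005 * 34.4
Q = 4.19 kW

4.19


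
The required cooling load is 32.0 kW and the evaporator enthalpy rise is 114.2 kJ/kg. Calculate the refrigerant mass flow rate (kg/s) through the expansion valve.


m_dot = Q / dh
m_dot = 32.0 / 114.2
m_dot = 0.2802 kg/s

0.2802


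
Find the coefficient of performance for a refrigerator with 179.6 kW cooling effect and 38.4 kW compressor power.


COP = Q_evap / W
COP = 179.6 / 38.4
COP = 4.677

4.677


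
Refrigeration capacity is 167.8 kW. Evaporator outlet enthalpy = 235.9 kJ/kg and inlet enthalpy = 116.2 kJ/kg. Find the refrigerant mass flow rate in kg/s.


dh = 235.9 - 116.2 = 119.7 kJ/kg
m_dot = Q / dh = 167.8 / 119.7 = 1.4018 kg/s

1.4018


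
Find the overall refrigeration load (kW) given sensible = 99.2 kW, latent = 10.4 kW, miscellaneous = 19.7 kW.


Q_total = Q_s + Q_l + Q_misc
Q_total = 99.2 + 10.4 + 19.7
Q_total = 129.3 kW

129.3


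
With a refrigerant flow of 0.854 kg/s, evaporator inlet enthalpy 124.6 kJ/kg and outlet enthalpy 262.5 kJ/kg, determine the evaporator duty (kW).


dh = 262.5 - 124.6 = 137.9 kJ/kg
Q_evap = m_dot * dh = 0.854 * 137.9
Q_evap = 117.77 kW

117.77


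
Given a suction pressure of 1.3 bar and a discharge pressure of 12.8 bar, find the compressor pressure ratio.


PR = P_high / P_low
PR = 12.8 / 1.3
PR = 9.846

9.846


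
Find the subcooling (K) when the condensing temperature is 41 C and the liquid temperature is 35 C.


Subcooling = T_cond - T_liquid
Subcooling = 41 - 35
Subcooling = 6 K

6


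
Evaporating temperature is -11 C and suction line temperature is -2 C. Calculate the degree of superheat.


Superheat = T_suction - T_evap
Superheat = -2 - (-11)
Superheat = 9 K

9


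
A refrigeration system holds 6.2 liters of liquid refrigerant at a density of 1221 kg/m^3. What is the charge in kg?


Charge = V * rho / 1000
Charge = 6.2 * 1221 / 1000
Charge = 7.57 kg

7.57


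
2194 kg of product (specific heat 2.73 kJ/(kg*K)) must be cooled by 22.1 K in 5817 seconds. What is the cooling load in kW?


Q = m * cp * dT / t
Q = 2194 * 2.73 * 22.1 / 5817
Q = 22.756 kW

22.756


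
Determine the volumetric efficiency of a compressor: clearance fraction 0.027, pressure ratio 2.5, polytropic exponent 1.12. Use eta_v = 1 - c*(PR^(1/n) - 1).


PR^(1/n) = 2.5^(1/1.12) = 2.26622789
eta_v = 1 - 0.027 * (2.26622789 - 1)
eta_v = 0.9658

0.9658


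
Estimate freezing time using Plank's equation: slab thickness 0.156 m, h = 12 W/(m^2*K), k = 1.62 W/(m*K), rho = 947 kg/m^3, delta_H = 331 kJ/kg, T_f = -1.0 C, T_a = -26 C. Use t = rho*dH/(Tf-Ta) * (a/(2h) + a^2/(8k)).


dT = -1.0 - (-26) = 25.0 K
term1 = a/(2h) = 0.156/(2*12) = 0.0065
term2 = a^2/(8k) = 0.156^2/(8*1.62) = 0.001877777778
t = rho*dH*1000/dT * (term1 + term2)
t = 947*331*1000/25.0 * (0.0065 + 0.001877777778)
t = 105043 s

105043


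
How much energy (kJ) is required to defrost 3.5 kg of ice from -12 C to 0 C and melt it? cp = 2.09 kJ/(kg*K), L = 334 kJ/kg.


Sensible heat = cp * dT = 2.09 * 12 = 25.08 kJ/kg
Total per kg = 25.08 + 334 = 359.08 kJ/kg
Q = m * total = 3.5 * 359.08
Q = 1256.8 kJ

1256.8


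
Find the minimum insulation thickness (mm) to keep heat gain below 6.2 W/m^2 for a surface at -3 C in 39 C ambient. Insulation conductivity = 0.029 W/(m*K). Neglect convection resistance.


dT = 39 - (-3) = 42 K
thickness = k * dT / q_max * 1000
thickness = 0.029 * 42 / 6.2 * 1000
thickness = 196.5 mm

196.5


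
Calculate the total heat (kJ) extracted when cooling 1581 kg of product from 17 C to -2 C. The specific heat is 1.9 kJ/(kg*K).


dT = 17 - (-2) = 19 K
Q = m * cp * dT = 1581 * 1.9 * 19
Q = 57074 kJ

57074


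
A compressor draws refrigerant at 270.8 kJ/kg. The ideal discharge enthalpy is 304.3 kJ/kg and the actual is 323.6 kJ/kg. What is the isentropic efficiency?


dh_ideal = 304.3 - 270.8 = 33.5 kJ/kg
dh_actual = 323.6 - 270.8 = 52.8 kJ/kg
eta_s = dh_ideal / dh_actual = 33.5 / 52.8
eta_s = 0.6345

0.6345


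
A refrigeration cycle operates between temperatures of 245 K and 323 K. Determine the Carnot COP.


dT = 323 - 245 = 78 K
COP_carnot = T_cold / dT = 245 / 78
COP_carnot = 3.141

3.141


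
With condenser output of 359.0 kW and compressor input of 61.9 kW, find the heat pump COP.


COP_hp = Q_cond / W
COP_hp = 359.0 / 61.9
COP_hp = 5.8

5.8


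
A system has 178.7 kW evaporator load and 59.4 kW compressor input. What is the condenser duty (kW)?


Q_cond = Q_evap + W
Q_cond = 178.7 + 59.4
Q_cond = 238.1 kW

238.1


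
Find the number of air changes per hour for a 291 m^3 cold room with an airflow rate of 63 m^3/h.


ACH = flow / volume
ACH = 63 / 291
ACH = 0.216

0.216


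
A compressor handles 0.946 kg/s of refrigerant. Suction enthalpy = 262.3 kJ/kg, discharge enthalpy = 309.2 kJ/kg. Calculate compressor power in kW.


dh = 309.2 - 262.3 = 46.9 kJ/kg
W = m_dot * dh = 0.946 * 46.9 = 44.37 kW

44.37


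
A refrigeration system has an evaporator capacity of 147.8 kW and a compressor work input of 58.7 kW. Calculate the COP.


COP = Q_evap / W
COP = 147.8 / 58.7
COP = 2.518

2.518


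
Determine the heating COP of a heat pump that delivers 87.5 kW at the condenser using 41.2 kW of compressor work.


COP_hp = Q_cond / W
COP_hp = 87.5 / 41.2
COP_hp = 2.124

2.124


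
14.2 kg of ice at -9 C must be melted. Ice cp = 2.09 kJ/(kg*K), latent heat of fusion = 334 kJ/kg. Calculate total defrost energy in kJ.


Sensible heat = cp * dT = 2.09 * 9 = 18.81 kJ/kg
Total per kg = 18.81 + 334 = 352.81 kJ/kg
Q = m * total = 14.2 * 352.81
Q = 5009.9 kJ

5009.9


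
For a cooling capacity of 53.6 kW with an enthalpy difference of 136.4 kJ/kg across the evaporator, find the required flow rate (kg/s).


m_dot = Q / dh
m_dot = 53.6 / 136.4
m_dot = 0.393 kg/s

0.393


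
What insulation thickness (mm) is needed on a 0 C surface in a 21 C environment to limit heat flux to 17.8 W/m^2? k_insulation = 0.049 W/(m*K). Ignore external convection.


dT = 21 - (0) = 21 K
thickness = k * dT / q_max * 1000
thickness = 0.049 * 21 / 17.8 * 1000
thickness = 57.8 mm

57.8


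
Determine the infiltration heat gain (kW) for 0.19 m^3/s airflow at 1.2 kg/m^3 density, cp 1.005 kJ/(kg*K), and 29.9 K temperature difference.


Q = V_dot * rho * cp * dT
Q = 0.19 * 1.2 * 1.005 * 29.9
Q = 6.851 kW

6.851


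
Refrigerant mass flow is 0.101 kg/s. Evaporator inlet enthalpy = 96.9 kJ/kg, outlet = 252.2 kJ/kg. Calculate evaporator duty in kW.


dh = 252.2 - 96.9 = 155.3 kJ/kg
Q_evap = m_dot * dh = 0.101 * 155.3
Q_evap = 15.69 kW

15.69


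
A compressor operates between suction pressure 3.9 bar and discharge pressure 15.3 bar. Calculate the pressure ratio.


PR = P_high / P_low
PR = 15.3 / 3.9
PR = 3.923

3.923


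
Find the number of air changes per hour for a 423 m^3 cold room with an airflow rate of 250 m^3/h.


ACH = flow / volume
ACH = 250 / 423
ACH = 0.591

0.591


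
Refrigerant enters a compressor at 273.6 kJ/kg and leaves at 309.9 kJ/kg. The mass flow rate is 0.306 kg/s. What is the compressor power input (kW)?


dh = 309.9 - 273.6 = 36.3 kJ/kg
W = m_dot * dh = 0.306 * 36.3 = 11.11 kW

11.11


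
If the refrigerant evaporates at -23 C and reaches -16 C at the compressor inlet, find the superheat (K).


Superheat = T_suction - T_evap
Superheat = -16 - (-23)
Superheat = 7 K

7


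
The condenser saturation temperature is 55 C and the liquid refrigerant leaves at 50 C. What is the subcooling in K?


Subcooling = T_cond - T_liquid
Subcooling = 55 - 50
Subcooling = 5 K

5


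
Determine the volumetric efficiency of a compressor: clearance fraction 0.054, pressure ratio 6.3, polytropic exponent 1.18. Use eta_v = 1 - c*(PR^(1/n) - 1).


PR^(1/n) = 6.3^(1/1.18) = 4.75781165
eta_v = 1 - 0.054 * (4.75781165 - 1)
eta_v = 0.7971

0.7971


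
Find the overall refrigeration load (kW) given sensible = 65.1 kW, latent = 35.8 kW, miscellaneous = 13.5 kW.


Q_total = Q_s + Q_l + Q_misc
Q_total = 65.1 + 35.8 + 13.5
Q_total = 114.4 kW

114.4


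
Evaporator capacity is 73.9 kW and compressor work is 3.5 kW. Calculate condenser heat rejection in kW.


Q_cond = Q_evap + W
Q_cond = 73.9 + 3.5
Q_cond = 77.4 kW

77.4


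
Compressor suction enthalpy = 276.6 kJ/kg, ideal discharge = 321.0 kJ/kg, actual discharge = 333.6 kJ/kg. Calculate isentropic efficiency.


dh_ideal = 321.0 - 276.6 = 44.4 kJ/kg
dh_actual = 333.6 - 276.6 = 57.0 kJ/kg
eta_s = dh_ideal / dh_actual = 44.4 / 57.0
eta_s = 0.7789

0.7789


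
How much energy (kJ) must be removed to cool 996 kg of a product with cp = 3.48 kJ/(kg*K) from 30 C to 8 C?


dT = 30 - (8) = 22 K
Q = m * cp * dT = 996 * 3.48 * 22
Q = 76254 kJ

76254


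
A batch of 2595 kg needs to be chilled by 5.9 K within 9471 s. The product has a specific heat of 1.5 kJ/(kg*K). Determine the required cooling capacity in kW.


Q = m * cp * dT / t
Q = 2595 * 1.5 * 5.9 / 9471
Q = 2.425 kW

2.425


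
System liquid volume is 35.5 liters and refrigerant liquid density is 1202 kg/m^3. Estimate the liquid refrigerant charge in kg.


Charge = V * rho / 1000
Charge = 35.5 * 1202 / 1000
Charge = 42.67 kg

42.67


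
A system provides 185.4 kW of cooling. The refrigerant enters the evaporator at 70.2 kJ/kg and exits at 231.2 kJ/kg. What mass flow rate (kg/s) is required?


dh = 231.2 - 70.2 = 161.0 kJ/kg
m_dot = Q / dh = 185.4 / 161.0 = 1.1516 kg/s

1.1516


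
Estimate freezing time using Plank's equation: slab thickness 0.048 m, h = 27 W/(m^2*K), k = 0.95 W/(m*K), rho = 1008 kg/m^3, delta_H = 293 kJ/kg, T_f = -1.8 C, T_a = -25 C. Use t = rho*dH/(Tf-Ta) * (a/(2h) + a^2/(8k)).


dT = -1.8 - (-25) = 23.2 K
term1 = a/(2h) = 0.048/(2*27) = 0.0008888888889
term2 = a^2/(8k) = 0.048^2/(8*0.95) = 0.0003031578947
t = rho*dH*1000/dT * (term1 + term2)
t = 1008*293*1000/23.2 * (0.0008888888889 + 0.0003031578947)
t = 15175 s

15175


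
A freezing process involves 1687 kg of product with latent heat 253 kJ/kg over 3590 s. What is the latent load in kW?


Q_lat = m * h_fg / t
Q_lat = 1687 * 253 / 3590
Q_lat = 118.89 kW

118.89


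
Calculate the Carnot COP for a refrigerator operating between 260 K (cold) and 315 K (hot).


dT = 315 - 260 = 55 K
COP_carnot = T_cold / dT = 260 / 55
COP_carnot = 4.727

4.727


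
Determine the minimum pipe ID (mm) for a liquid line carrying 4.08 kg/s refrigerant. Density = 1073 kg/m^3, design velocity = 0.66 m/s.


A = m_dot / (rho * v) = 4.08 / (1073 * 0.66) = 0.005761247141 m^2
d = sqrt(4*A/pi) * 1000
d = 85.6 mm

85.6


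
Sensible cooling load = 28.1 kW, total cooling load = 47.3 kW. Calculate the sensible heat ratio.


SHR = Q_sensible / Q_total
SHR = 28.1 / 47.3
SHR = 0.594

0.594


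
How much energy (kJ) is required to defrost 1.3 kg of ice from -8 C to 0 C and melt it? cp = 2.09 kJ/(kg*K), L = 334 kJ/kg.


Sensible heat = cp * dT = 2.09 * 8 = 16.72 kJ/kg
Total per kg = 16.72 + 334 = 350.72 kJ/kg
Q = m * total = 1.3 * 350.72
Q = 455.9 kJ

455.9


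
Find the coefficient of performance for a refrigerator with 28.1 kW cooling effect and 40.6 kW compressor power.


COP = Q_evap / W
COP = 28.1 / 40.6
COP = 0.692

0.692


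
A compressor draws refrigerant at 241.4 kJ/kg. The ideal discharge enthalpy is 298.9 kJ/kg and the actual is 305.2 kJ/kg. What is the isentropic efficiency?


dh_ideal = 298.9 - 241.4 = 57.5 kJ/kg
dh_actual = 305.2 - 241.4 = 63.8 kJ/kg
eta_s = dh_ideal / dh_actual = 57.5 / 63.8
eta_s = 0.9013

0.9013


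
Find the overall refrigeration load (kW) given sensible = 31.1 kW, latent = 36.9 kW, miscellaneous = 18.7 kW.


Q_total = Q_s + Q_l + Q_misc
Q_total = 31.1 + 36.9 + 18.7
Q_total = 86.7 kW

86.7


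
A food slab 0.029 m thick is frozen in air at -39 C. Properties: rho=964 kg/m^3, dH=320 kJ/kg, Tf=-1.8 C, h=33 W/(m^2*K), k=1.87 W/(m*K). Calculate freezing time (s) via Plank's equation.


dT = -1.8 - (-39) = 37.2 K
term1 = a/(2h) = 0.029/(2*33) = 0.0004393939394
term2 = a^2/(8k) = 0.029^2/(8*1.87) = 0.00005621657754
t = rho*dH*1000/dT * (term1 + term2)
t = 964*320*1000/37.2 * (0.0004393939394 + 0.00005621657754)
t = 4110 s

4110


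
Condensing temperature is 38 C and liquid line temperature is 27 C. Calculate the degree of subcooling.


Subcooling = T_cond - T_liquid
Subcooling = 38 - 27
Subcooling = 11 K

11


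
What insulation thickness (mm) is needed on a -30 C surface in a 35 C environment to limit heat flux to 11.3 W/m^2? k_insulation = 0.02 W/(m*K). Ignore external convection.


dT = 35 - (-30) = 65 K
thickness = k * dT / q_max * 1000
thickness = 0.02 * 65 / 11.3 * 1000
thickness = 115.0 mm

115.0


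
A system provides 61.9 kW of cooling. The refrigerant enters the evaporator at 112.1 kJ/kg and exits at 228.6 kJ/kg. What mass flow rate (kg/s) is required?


dh = 228.6 - 112.1 = 116.5 kJ/kg
m_dot = Q / dh = 61.9 / 116.5 = 0.5313 kg/s

0.5313


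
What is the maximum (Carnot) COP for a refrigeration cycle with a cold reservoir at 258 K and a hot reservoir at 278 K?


dT = 278 - 258 = 20 K
COP_carnot = T_cold / dT = 258 / 20
COP_carnot = 12.9

12.9


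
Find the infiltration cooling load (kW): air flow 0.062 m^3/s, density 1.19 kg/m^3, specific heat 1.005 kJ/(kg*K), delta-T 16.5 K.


Q = V_dot * rho * cp * dT
Q = 0.062 * 1.19 * 1.005 * 16.5
Q = 1.223 kW

1.223


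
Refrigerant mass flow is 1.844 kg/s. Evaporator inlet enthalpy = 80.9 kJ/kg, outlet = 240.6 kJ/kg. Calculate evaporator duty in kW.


dh = 240.6 - 80.9 = 159.7 kJ/kg
Q_evap = m_dot * dh = 1.844 * 159.7
Q_evap = 294.49 kW

294.49


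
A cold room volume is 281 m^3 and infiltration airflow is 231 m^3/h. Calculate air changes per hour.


ACH = flow / volume
ACH = 231 / 281
ACH = 0.822

0.822


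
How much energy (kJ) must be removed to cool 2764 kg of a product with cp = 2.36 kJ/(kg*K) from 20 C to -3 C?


dT = 20 - (-3) = 23 K
Q = m * cp * dT = 2764 * 2.36 * 23
Q = 150030 kJ

150030


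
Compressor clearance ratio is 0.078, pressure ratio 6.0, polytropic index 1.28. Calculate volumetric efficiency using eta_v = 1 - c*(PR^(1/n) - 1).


PR^(1/n) = 6.0^(1/1.28) = 4.05443801
eta_v = 1 - 0.078 * (4.05443801 - 1)
eta_v = 0.7618

0.7618


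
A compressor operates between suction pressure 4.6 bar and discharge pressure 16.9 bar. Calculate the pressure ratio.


PR = P_high / P_low
PR = 16.9 / 4.6
PR = 3.674

3.674


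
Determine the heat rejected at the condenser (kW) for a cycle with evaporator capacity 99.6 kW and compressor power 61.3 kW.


Q_cond = Q_evap + W
Q_cond = 99.6 + 61.3
Q_cond = 160.9 kW

160.9


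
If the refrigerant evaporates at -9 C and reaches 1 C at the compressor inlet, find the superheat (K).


Superheat = T_suction - T_evap
Superheat = 1 - (-9)
Superheat = 10 K

10


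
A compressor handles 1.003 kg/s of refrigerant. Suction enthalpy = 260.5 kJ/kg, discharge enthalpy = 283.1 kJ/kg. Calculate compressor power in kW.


dh = 283.1 - 260.5 = 22.6 kJ/kg
W = m_dot * dh = 1.003 * 22.6 = 22.67 kW

22.67


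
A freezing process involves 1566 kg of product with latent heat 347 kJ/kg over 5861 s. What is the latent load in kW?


Q_lat = m * h_fg / t
Q_lat = 1566 * 347 / 5861
Q_lat = 92.71 kW

92.71


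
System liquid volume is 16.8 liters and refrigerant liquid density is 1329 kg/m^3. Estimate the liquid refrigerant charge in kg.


Charge = V * rho / 1000
Charge = 16.8 * 1329 / 1000
Charge = 22.33 kg

22.33


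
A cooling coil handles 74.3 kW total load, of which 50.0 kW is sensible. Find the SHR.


SHR = Q_sensible / Q_total
SHR = 50.0 / 74.3
SHR = 0.673

0.673


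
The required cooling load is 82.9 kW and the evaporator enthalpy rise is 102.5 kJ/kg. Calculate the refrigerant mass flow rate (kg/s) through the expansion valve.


m_dot = Q / dh
m_dot = 82.9 / 102.5
m_dot = 0.8088 kg/s

0.8088


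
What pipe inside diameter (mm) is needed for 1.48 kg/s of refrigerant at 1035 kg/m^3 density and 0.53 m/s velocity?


A = m_dot / (rho * v) = 1.48 / (1035 * 0.53) = 0.002698022058 m^2
d = sqrt(4*A/pi) * 1000
d = 58.6 mm

58.6


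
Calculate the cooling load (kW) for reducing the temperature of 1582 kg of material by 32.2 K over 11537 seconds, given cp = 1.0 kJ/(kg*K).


Q = m * cp * dT / t
Q = 1582 * 1.0 * 32.2 / 11537
Q = 4.415 kW

4.415


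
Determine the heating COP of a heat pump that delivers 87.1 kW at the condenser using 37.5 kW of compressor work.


COP_hp = Q_cond / W
COP_hp = 87.1 / 37.5
COP_hp = 2.323

2.323


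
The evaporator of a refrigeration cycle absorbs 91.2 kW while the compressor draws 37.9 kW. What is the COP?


COP = Q_evap / W
COP = 91.2 / 37.9
COP = 2.406

2.406


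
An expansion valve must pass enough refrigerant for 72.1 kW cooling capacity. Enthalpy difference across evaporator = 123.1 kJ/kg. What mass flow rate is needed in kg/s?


m_dot = Q / dh
m_dot = 72.1 / 123.1
m_dot = 0.5857 kg/s

0.5857


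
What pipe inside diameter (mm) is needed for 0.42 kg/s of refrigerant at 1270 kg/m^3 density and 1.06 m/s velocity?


A = m_dot / (rho * v) = 0.42 / (1270 * 1.06) = 0.0003119893032 m^2
d = sqrt(4*A/pi) * 1000
d = 19.9 mm

19.9


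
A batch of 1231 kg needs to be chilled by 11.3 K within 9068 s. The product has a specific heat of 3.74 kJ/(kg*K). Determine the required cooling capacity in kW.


Q = m * cp * dT / t
Q = 1231 * 3.74 * 11.3 / 9068
Q = 5.737 kW

5.737


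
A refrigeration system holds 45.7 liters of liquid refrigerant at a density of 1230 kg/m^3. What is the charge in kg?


Charge = V * rho / 1000
Charge = 45.7 * 1230 / 1000
Charge = 56.21 kg

56.21


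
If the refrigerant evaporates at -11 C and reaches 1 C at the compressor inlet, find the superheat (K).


Superheat = T_suction - T_evap
Superheat = 1 - (-11)
Superheat = 12 K

12


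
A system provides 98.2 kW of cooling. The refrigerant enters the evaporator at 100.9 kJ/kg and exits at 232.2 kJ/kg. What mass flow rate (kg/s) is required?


dh = 232.2 - 100.9 = 131.3 kJ/kg
m_dot = Q / dh = 98.2 / 131.3 = 0.7479 kg/s

0.7479


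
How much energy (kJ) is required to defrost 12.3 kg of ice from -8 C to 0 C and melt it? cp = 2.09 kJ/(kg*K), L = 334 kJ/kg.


Sensible heat = cp * dT = 2.09 * 8 = 16.72 kJ/kg
Total per kg = 16.72 + 334 = 350.72 kJ/kg
Q = m * total = 12.3 * 350.72
Q = 4313.9 kJ

4313.9


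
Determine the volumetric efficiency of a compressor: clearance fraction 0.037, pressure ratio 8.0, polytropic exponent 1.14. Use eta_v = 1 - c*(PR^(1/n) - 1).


PR^(1/n) = 8.0^(1/1.14) = 6.19703857
eta_v = 1 - 0.037 * (6.19703857 - 1)
eta_v = 0.8077

0.8077


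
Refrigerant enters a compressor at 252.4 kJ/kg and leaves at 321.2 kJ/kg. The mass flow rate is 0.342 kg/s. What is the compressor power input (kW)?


dh = 321.2 - 252.4 = 68.8 kJ/kg
W = m_dot * dh = 0.342 * 68.8 = 23.53 kW

23.53


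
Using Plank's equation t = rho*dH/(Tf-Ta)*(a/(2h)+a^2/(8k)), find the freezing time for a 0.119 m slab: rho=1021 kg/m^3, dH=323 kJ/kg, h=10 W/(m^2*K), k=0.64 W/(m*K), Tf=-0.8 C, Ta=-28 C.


dT = -0.8 - (-28) = 27.2 K
term1 = a/(2h) = 0.119/(2*10) = 0.00595
term2 = a^2/(8k) = 0.119^2/(8*0.64) = 0.002765820312
t = rho*dH*1000/dT * (term1 + term2)
t = 1021*323*1000/27.2 * (0.00595 + 0.002765820312)
t = 105674 s

105674


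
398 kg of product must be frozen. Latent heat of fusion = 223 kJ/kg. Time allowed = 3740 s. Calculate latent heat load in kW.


Q_lat = m * h_fg / t
Q_lat = 398 * 223 / 3740
Q_lat = 23.73 kW

23.73


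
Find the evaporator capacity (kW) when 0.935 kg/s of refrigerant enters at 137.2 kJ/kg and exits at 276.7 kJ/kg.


dh = 276.7 - 137.2 = 139.5 kJ/kg
Q_evap = m_dot * dh = 0.935 * 139.5
Q_evap = 130.43 kW

130.43


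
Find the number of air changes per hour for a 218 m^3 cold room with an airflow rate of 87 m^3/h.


ACH = flow / volume
ACH = 87 / 218
ACH = 0.399

0.399


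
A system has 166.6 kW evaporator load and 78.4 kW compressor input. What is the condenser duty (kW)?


Q_cond = Q_evap + W
Q_cond = 166.6 + 78.4
Q_cond = 245.0 kW

245.0


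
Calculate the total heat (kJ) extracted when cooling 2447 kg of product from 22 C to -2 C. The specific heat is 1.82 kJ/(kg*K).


dT = 22 - (-2) = 24 K
Q = m * cp * dT = 2447 * 1.82 * 24
Q = 106885 kJ

106885


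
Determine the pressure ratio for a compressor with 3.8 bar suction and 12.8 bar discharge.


PR = P_high / P_low
PR = 12.8 / 3.8
PR = 3.368

3.368


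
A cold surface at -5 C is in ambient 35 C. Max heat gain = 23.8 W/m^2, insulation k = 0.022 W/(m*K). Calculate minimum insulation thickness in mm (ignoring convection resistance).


dT = 35 - (-5) = 40 K
thickness = k * dT / q_max * 1000
thickness = 0.022 * 40 / 23.8 * 1000
thickness = 37.0 mm

37.0


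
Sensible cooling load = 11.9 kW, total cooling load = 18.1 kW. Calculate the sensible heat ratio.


SHR = Q_sensible / Q_total
SHR = 11.9 / 18.1
SHR = 0.657

0.657


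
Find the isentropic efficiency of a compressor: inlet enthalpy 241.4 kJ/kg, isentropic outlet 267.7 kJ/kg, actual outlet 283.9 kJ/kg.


dh_ideal = 267.7 - 241.4 = 26.3 kJ/kg
dh_actual = 283.9 - 241.4 = 42.5 kJ/kg
eta_s = dh_ideal / dh_actual = 26.3 / 42.5
eta_s = 0.6188

0.6188


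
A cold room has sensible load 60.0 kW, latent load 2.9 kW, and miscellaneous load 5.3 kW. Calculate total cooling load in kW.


Q_total = Q_s + Q_l + Q_misc
Q_total = 60.0 + 2.9 + 5.3
Q_total = 68.2 kW

68.2


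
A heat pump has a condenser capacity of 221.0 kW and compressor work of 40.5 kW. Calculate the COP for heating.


COP_hp = Q_cond / W
COP_hp = 221.0 / 40.5
COP_hp = 5.457

5.457


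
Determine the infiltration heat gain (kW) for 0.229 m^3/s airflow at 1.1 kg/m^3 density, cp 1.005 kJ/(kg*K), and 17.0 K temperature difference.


Q = V_dot * rho * cp * dT
Q = 0.229 * 1.1 * 1.005 * 17.0
Q = 4.304 kW

4.304
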